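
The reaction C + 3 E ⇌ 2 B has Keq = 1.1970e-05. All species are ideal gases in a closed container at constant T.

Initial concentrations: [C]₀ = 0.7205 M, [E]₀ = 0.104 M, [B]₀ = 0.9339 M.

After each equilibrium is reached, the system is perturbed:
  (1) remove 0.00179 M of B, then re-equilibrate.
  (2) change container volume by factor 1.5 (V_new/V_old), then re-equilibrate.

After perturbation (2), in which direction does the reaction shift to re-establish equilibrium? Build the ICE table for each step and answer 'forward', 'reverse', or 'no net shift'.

Direction: reverse

Q₀ = 1076 vs Keq = 1.1970e-05 ⇒ Q>K, reverse
Step 1:
                   C          E          B
  init        0.7205      0.104     0.9339
  Δ           0.4635      1.391     -0.927
  eq           1.184      1.495   0.006878
  solve Keq expr → x = -0.4635; check Q = 1.1970e-05
Then remove 0.00179 M of B.
Step 2:
                   C          E          B
  init         1.184      1.495   0.005088
  Δ       -8.8456e-04  -0.002654   0.001769
  eq           1.183      1.492   0.006857
  solve Keq expr → x = 8.8456e-04; check Q = 1.1970e-05
Then change container volume by factor 1.5 (V_new/V_old).
Step 3:
                   C          E          B
  init        0.7888     0.9946   0.004572
  Δ       7.5599e-04   0.002268  -0.001512
  eq          0.7895     0.9969    0.00306
  solve Keq expr → x = -7.5599e-04; check Q = 1.1970e-05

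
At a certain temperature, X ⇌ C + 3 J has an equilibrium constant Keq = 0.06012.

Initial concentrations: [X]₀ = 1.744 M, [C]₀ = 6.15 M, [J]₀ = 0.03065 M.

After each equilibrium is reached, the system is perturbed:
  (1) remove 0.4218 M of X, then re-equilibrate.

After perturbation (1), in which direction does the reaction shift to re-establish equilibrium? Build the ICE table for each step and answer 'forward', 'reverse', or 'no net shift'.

Direction: reverse

Q₀ = 1.0154e-04 vs Keq = 0.06012 ⇒ Q<K, forward
Step 1:
                  X         C         J
  I           1.744      6.15   0.03065
  C        -0.07401   0.07401     0.222
  E            1.67     6.224    0.2527
  solve Keq expr → x = 0.07401; check Q = 0.06012
Then remove 0.4218 M of X.
Step 2:
                  X         C         J
  I           1.248     6.224    0.2527
  C        0.007603 -0.007603  -0.02281
  E           1.256     6.216    0.2299
  solve Keq expr → x = -0.007603; check Q = 0.06012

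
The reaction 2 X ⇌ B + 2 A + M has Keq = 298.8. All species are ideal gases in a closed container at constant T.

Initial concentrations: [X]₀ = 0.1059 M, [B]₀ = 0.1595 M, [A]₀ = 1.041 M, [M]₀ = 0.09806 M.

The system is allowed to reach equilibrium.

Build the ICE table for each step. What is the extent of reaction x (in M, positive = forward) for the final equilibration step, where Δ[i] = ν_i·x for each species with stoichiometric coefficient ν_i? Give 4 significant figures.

x = 0.04726 M

Q₀ = 1.511 vs Keq = 298.8 ⇒ Q<K, forward
Step 1:
                  X         B         A         M
  Initial    0.1059    0.1595     1.041   0.09806
  Change   -0.09451   0.04726   0.09451   0.04726
  Equil     0.01139    0.2068     1.136    0.1453
  solve Keq expr → x = 0.04726; check Q = 298.8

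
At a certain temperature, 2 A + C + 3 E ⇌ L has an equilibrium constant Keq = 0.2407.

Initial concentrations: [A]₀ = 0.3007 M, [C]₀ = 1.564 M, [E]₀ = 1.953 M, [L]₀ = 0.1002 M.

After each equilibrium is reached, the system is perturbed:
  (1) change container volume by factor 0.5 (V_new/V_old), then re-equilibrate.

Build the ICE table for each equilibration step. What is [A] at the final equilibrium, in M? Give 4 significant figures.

[A]_eq = 0.137 M

Q₀ = 0.09512 vs Keq = 0.2407 ⇒ Q<K, forward
Step 1:
                    A           C           E           L
  init         0.3007       1.564       1.953      0.1002
  Δ          -0.06405    -0.03203    -0.09608     0.03203
  eq           0.2366       1.532       1.857      0.1322
  solve Keq expr → x = 0.03203; check Q = 0.2407
Then change container volume by factor 0.5 (V_new/V_old).
Step 2:
                    A           C           E           L
  init         0.4733       3.064       3.714      0.2645
  Δ           -0.3363     -0.1681     -0.5044      0.1681
  eq            0.137       2.896       3.209      0.4326
  solve Keq expr → x = 0.1681; check Q = 0.2407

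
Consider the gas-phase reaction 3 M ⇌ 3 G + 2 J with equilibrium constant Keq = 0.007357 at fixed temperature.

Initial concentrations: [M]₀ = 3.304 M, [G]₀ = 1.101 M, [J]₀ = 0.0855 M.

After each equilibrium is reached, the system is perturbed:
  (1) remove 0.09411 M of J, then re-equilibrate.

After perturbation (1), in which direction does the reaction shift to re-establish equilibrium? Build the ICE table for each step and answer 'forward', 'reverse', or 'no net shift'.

Q₀ = 2.7050e-04 vs Keq = 0.007357 ⇒ Q<K, forward
Step 1:
                    M           G           J
  I             3.304       1.101      0.0855
  C           -0.2852      0.2852      0.1901
  E             3.019       1.386      0.2756
  solve Keq expr → x = 0.09507; check Q = 0.007357
Then remove 0.09411 M of J.
Step 2:
                    M           G           J
  I             3.019       1.386      0.1815
  C          -0.08822     0.08822     0.05881
  E             2.931       1.474      0.2403
  solve Keq expr → x = 0.02941; check Q = 0.007357

Direction: forward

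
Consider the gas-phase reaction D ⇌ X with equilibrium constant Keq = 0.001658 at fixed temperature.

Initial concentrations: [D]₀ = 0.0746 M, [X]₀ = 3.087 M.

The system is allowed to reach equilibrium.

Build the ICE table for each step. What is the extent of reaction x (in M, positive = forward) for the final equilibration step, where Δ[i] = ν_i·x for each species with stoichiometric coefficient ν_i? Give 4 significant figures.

Q₀ = 41.38 vs Keq = 0.001658 ⇒ Q>K, reverse
Step 1:
                  D         X
  I          0.0746     3.087
  C           3.082    -3.082
  E           3.156  0.005233
  solve Keq expr → x = -3.082; check Q = 0.001658

x = -3.082 M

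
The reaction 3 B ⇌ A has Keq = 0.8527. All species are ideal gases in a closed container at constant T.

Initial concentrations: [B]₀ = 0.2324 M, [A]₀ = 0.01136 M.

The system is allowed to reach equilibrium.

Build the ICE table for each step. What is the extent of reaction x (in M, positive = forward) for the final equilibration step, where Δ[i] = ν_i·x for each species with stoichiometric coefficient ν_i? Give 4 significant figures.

x = -4.6368e-04 M

Q₀ = 0.905 vs Keq = 0.8527 ⇒ Q>K, reverse
Step 1:
                    B           A
  Initial      0.2324     0.01136
  Change     0.001391 -4.6368e-04
  Equil        0.2338      0.0109
  solve Keq expr → x = -4.6368e-04; check Q = 0.8527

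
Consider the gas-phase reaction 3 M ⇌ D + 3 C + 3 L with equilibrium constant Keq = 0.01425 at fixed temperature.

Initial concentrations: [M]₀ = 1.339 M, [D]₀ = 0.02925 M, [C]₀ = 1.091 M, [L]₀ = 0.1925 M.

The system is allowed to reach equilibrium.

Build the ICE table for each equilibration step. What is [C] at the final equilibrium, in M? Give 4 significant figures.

Q₀ = 1.1286e-04 vs Keq = 0.01425 ⇒ Q<K, forward
Step 1:
                    M           D           C           L
  init          1.339     0.02925       1.091      0.1925
  Δ           -0.2336     0.07785      0.2336      0.2336
  eq            1.105      0.1071       1.325      0.4261
  solve Keq expr → x = 0.07785; check Q = 0.01425

[C]_eq = 1.325 M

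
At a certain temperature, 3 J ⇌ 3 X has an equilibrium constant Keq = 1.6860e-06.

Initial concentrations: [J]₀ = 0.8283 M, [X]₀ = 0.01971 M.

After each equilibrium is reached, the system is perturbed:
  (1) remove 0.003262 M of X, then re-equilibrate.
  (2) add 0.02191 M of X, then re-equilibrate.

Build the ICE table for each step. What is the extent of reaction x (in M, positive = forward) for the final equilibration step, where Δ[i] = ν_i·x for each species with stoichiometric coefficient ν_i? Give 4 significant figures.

x = -0.007217 M

Q₀ = 1.3474e-05 vs Keq = 1.6860e-06 ⇒ Q>K, reverse
Step 1:
                   J          X
  I           0.8283    0.01971
  C         0.009736  -0.009736
  E            0.838   0.009974
  solve Keq expr → x = -0.003245; check Q = 1.6860e-06
Then remove 0.003262 M of X.
Step 2:
                   J          X
  I            0.838   0.006712
  C        -0.003224   0.003224
  E           0.8348   0.009936
  solve Keq expr → x = 0.001075; check Q = 1.6860e-06
Then add 0.02191 M of X.
Step 3:
                   J          X
  I           0.8348    0.03185
  C          0.02165   -0.02165
  E           0.8565    0.01019
  solve Keq expr → x = -0.007217; check Q = 1.6860e-06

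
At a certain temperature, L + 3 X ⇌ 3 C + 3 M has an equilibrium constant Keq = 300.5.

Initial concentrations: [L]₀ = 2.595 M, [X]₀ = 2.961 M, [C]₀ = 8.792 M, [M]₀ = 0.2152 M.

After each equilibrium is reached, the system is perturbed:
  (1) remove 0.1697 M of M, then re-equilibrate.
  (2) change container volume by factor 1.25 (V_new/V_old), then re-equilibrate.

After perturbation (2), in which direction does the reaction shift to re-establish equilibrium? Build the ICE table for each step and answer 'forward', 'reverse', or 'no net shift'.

Q₀ = 0.1005 vs Keq = 300.5 ⇒ Q<K, forward
Step 1:
                    L           X           C           M
  Initial       2.595       2.961       8.792      0.2152
  Change      -0.4189      -1.257       1.257       1.257
  Equil         2.176       1.704       10.05       1.472
  solve Keq expr → x = 0.4189; check Q = 300.5
Then remove 0.1697 M of M.
Step 2:
                    L           X           C           M
  Initial       2.176       1.704       10.05       1.302
  Change     -0.02728    -0.08185     0.08185     0.08185
  Equil         2.149       1.622       10.13       1.384
  solve Keq expr → x = 0.02728; check Q = 300.5
Then change container volume by factor 1.25 (V_new/V_old).
Step 3:
                    L           X           C           M
  Initial       1.719       1.298       8.105       1.107
  Change     -0.02673    -0.08019     0.08019     0.08019
  Equil         1.692       1.218       8.185       1.188
  solve Keq expr → x = 0.02673; check Q = 300.5

Direction: forward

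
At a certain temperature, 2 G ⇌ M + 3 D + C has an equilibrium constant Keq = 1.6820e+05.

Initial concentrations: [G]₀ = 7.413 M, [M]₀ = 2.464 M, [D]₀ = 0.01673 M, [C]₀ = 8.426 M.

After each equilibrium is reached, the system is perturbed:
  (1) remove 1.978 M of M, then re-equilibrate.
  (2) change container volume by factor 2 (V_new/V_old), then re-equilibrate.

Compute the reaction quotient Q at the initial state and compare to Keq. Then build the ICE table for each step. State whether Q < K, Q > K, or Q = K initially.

Q₀ = 1.7691e-06 vs Keq = 1.6820e+05 ⇒ Q<K, forward
Step 1:
                   G          M          D          C
  init         7.413      2.464    0.01673      8.426
  Δ           -6.758      3.379      10.14      3.379
  eq          0.6552      5.843      10.15       11.8
  solve Keq expr → x = 3.379; check Q = 1.6820e+05
Then remove 1.978 M of M.
Step 2:
                   G          M          D          C
  init        0.6552      3.865      10.15       11.8
  Δ           -0.105    0.05248     0.1574    0.05248
  eq          0.5502      3.917      10.31      11.86
  solve Keq expr → x = 0.05248; check Q = 1.6820e+05
Then change container volume by factor 2 (V_new/V_old).
Step 3:
                   G          M          D          C
  init        0.2751      1.959      5.155      5.929
  Δ          -0.1677    0.08384     0.2515    0.08384
  eq          0.1074      2.043      5.407      6.013
  solve Keq expr → x = 0.08384; check Q = 1.6820e+05

Q₀ = 1.7691e-06; Q < K (proceeds forward)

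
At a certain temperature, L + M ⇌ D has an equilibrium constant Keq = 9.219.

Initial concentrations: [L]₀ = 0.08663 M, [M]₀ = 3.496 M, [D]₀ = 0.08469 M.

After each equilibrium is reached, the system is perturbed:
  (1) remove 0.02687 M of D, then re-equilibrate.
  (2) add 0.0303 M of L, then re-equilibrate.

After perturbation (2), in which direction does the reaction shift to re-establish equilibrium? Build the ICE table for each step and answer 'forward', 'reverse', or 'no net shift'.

Q₀ = 0.2796 vs Keq = 9.219 ⇒ Q<K, forward
Step 1:
                    L           M           D
  I           0.08663       3.496     0.08469
  C          -0.08136    -0.08136     0.08136
  E          0.005275       3.415       0.166
  solve Keq expr → x = 0.08136; check Q = 9.219
Then remove 0.02687 M of D.
Step 2:
                    L           M           D
  I          0.005275       3.415      0.1392
  C       -8.2625e-04 -8.2625e-04  8.2625e-04
  E          0.004448       3.414        0.14
  solve Keq expr → x = 8.2625e-04; check Q = 9.219
Then add 0.0303 M of L.
Step 3:
                    L           M           D
  I           0.03475       3.414        0.14
  C          -0.02932    -0.02932     0.02932
  E          0.005427       3.384      0.1693
  solve Keq expr → x = 0.02932; check Q = 9.219

Direction: forward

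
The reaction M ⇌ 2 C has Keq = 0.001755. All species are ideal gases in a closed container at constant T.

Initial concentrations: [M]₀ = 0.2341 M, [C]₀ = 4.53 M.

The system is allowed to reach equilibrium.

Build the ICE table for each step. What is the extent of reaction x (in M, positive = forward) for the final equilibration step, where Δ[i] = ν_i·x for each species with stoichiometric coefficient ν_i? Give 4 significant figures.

Q₀ = 87.66 vs Keq = 0.001755 ⇒ Q>K, reverse
Step 1:
                  M         C
  I          0.2341      4.53
  C           2.232    -4.464
  E           2.466   0.06579
  solve Keq expr → x = -2.232; check Q = 0.001755

x = -2.232 M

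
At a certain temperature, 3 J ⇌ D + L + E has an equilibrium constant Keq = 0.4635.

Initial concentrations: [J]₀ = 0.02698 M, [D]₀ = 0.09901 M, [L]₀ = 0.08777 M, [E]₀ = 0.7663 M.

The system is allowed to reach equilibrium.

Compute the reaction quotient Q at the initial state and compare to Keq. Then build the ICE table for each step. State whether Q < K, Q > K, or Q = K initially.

Q₀ = 339.1 vs Keq = 0.4635 ⇒ Q>K, reverse
Step 1:
                  J         D         L         E
  init      0.02698   0.09901   0.08777    0.7663
  Δ          0.1299  -0.04331  -0.04331  -0.04331
  eq         0.1569    0.0557   0.04446     0.723
  solve Keq expr → x = -0.04331; check Q = 0.4635

Q₀ = 339.1; Q > K (proceeds reverse)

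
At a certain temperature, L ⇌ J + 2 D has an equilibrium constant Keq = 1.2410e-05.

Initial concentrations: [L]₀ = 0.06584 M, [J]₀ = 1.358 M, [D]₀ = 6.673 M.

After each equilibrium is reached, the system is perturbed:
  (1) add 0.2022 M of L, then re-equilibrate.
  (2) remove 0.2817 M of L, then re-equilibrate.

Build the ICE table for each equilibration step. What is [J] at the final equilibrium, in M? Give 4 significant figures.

Q₀ = 918.4 vs Keq = 1.2410e-05 ⇒ Q>K, reverse
Step 1:
                    L           J           D
  I           0.06584       1.358       6.673
  C             1.358      -1.358      -2.716
  E             1.424  1.1285e-06       3.957
  solve Keq expr → x = -1.358; check Q = 1.2410e-05
Then add 0.2022 M of L.
Step 2:
                    L           J           D
  I             1.626  1.1285e-06       3.957
  C       -1.6026e-07  1.6026e-07  3.2052e-07
  E             1.626  1.2888e-06       3.957
  solve Keq expr → x = 1.6026e-07; check Q = 1.2410e-05
Then remove 0.2817 M of L.
Step 3:
                    L           J           D
  I             1.344  1.2888e-06       3.957
  C        2.2327e-07 -2.2327e-07 -4.4653e-07
  E             1.344  1.0655e-06       3.957
  solve Keq expr → x = -2.2327e-07; check Q = 1.2410e-05

[J]_eq = 1.0655e-06 M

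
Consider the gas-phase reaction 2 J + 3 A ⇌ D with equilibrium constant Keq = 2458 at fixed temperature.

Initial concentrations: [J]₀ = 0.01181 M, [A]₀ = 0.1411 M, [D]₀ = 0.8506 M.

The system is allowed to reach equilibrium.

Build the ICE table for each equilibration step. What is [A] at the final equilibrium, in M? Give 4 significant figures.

[A]_eq = 0.2935 M

Q₀ = 2.1709e+06 vs Keq = 2458 ⇒ Q>K, reverse
Step 1:
                   J          A          D
  Initial    0.01181     0.1411     0.8506
  Change      0.1016     0.1524   -0.05081
  Equil       0.1134     0.2935     0.7998
  solve Keq expr → x = -0.05081; check Q = 2458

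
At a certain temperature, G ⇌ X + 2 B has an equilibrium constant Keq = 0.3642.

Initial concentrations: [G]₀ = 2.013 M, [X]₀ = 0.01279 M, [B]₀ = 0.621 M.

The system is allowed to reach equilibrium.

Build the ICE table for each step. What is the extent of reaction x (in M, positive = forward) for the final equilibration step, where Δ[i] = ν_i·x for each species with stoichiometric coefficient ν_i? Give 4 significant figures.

x = 0.3431 M

Q₀ = 0.00245 vs Keq = 0.3642 ⇒ Q<K, forward
Step 1:
                  G         X         B
  Initial     2.013   0.01279     0.621
  Change    -0.3431    0.3431    0.6862
  Equil        1.67    0.3559     1.307
  solve Keq expr → x = 0.3431; check Q = 0.3642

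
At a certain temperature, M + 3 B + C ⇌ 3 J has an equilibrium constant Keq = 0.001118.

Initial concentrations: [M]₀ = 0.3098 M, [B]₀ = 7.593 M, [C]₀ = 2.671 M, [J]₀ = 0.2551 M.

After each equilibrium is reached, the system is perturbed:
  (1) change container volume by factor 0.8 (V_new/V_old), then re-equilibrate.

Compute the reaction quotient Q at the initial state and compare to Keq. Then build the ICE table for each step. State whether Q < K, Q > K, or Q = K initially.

Q₀ = 4.5829e-05; Q < K (proceeds forward)

Q₀ = 4.5829e-05 vs Keq = 0.001118 ⇒ Q<K, forward
Step 1:
                    M           B           C           J
  I            0.3098       7.593       2.671      0.2551
  C           -0.1141     -0.3423     -0.1141      0.3423
  E            0.1957       7.251       2.557      0.5974
  solve Keq expr → x = 0.1141; check Q = 0.001118
Then change container volume by factor 0.8 (V_new/V_old).
Step 2:
                    M           B           C           J
  I            0.2446       9.063       3.196      0.7468
  C          -0.02611    -0.07832    -0.02611     0.07832
  E            0.2185       8.985        3.17      0.8251
  solve Keq expr → x = 0.02611; check Q = 0.001118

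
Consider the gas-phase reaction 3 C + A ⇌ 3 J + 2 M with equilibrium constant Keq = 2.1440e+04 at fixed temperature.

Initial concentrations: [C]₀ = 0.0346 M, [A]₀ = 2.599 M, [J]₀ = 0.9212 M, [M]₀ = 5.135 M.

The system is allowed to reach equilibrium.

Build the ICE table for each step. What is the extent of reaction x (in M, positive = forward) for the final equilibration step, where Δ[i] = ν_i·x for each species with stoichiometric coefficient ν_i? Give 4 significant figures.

Q₀ = 1.9147e+05 vs Keq = 2.1440e+04 ⇒ Q>K, reverse
Step 1:
                  C         A         J         M
  I          0.0346     2.599    0.9212     5.135
  C         0.03421    0.0114  -0.03421  -0.02281
  E         0.06881      2.61     0.887     5.112
  solve Keq expr → x = -0.0114; check Q = 2.1440e+04

x = -0.0114 M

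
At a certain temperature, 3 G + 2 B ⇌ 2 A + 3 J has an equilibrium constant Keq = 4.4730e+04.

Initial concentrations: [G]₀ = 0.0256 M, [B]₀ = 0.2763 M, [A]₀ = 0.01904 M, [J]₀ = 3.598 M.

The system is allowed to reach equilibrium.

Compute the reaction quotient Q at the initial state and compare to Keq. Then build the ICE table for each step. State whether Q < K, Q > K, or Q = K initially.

Q₀ = 1.3184e+04; Q < K (proceeds forward)

Q₀ = 1.3184e+04 vs Keq = 4.4730e+04 ⇒ Q<K, forward
Step 1:
                    G           B           A           J
  I            0.0256      0.2763     0.01904       3.598
  C         -0.006023   -0.004015    0.004015    0.006023
  E           0.01958      0.2723     0.02306       3.604
  solve Keq expr → x = 0.002008; check Q = 4.4730e+04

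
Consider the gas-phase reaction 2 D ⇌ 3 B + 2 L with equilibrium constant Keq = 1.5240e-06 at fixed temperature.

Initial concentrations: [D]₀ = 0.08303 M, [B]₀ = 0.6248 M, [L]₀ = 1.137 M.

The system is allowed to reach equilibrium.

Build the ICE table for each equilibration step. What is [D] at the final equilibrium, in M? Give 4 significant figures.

Q₀ = 45.74 vs Keq = 1.5240e-06 ⇒ Q>K, reverse
Step 1:
                   D          B          L
  Initial    0.08303     0.6248      1.137
  Change      0.4106    -0.6159    -0.4106
  Equil       0.4936   0.008895     0.7264
  solve Keq expr → x = -0.2053; check Q = 1.5240e-06

[D]_eq = 0.4936 M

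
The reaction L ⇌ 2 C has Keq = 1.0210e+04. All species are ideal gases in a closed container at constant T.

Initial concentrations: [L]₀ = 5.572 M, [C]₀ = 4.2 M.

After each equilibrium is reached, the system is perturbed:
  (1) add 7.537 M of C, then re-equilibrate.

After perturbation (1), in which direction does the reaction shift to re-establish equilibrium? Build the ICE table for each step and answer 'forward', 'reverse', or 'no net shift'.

Q₀ = 3.166 vs Keq = 1.0210e+04 ⇒ Q<K, forward
Step 1:
                   L          C
  Initial      5.572        4.2
  Change      -5.549       11.1
  Equil      0.02292       15.3
  solve Keq expr → x = 5.549; check Q = 1.0210e+04
Then add 7.537 M of C.
Step 2:
                   L          C
  Initial    0.02292      22.84
  Change      0.0279    -0.0558
  Equil      0.05082      22.78
  solve Keq expr → x = -0.0279; check Q = 1.0210e+04

Direction: reverse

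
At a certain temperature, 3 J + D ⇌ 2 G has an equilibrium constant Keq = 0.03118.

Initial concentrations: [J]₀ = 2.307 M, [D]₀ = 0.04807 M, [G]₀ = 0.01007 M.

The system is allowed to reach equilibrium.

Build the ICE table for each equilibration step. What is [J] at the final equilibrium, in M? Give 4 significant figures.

[J]_eq = 2.211 M

Q₀ = 1.7181e-04 vs Keq = 0.03118 ⇒ Q<K, forward
Step 1:
                    J           D           G
  I             2.307     0.04807     0.01007
  C          -0.09568    -0.03189     0.06378
  E             2.211     0.01618     0.07385
  solve Keq expr → x = 0.03189; check Q = 0.03118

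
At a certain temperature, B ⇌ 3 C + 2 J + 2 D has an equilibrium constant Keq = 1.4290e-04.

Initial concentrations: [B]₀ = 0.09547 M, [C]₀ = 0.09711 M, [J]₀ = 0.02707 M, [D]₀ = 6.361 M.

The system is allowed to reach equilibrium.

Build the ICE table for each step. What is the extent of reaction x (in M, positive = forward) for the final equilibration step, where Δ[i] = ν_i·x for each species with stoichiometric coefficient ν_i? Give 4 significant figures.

Q₀ = 2.8441e-04 vs Keq = 1.4290e-04 ⇒ Q>K, reverse
Step 1:
                    B           C           J           D
  I           0.09547     0.09711     0.02707       6.361
  C          0.002539   -0.007616   -0.005077   -0.005077
  E           0.09801     0.08949     0.02199       6.356
  solve Keq expr → x = -0.002539; check Q = 1.4290e-04

x = -0.002539 M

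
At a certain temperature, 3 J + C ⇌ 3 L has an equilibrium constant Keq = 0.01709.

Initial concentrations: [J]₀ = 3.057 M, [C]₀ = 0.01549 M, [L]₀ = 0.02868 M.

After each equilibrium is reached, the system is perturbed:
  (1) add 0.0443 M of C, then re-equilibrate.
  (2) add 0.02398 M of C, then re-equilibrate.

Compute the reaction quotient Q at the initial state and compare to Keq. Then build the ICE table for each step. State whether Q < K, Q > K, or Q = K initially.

Q₀ = 5.3309e-05 vs Keq = 0.01709 ⇒ Q<K, forward
Step 1:
                   J          C          L
  Initial      3.057    0.01549    0.02868
  Change    -0.04401   -0.01467    0.04401
  Equil        3.013 8.2150e-04    0.07269
  solve Keq expr → x = 0.01467; check Q = 0.01709
Then add 0.0443 M of C.
Step 2:
                   J          C          L
  Initial      3.013    0.04512    0.07269
  Change    -0.09928   -0.03309    0.09928
  Equil        2.914    0.01203      0.172
  solve Keq expr → x = 0.03309; check Q = 0.01709
Then add 0.02398 M of C.
Step 3:
                   J          C          L
  Initial      2.914    0.03601      0.172
  Change    -0.03883   -0.01294    0.03883
  Equil        2.875    0.02307     0.2108
  solve Keq expr → x = 0.01294; check Q = 0.01709

Q₀ = 5.3309e-05; Q < K (proceeds forward)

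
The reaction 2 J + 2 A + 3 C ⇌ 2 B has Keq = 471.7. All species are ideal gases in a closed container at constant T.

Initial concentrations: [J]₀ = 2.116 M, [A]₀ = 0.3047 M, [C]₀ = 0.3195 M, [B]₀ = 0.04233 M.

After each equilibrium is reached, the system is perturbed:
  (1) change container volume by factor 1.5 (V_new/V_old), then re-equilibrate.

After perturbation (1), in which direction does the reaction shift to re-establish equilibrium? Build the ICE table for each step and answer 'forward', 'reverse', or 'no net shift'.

Direction: reverse

Q₀ = 0.1322 vs Keq = 471.7 ⇒ Q<K, forward
Step 1:
                  J         A         C         B
  I           2.116    0.3047    0.3195   0.04233
  C         -0.1499   -0.1499   -0.2249    0.1499
  E           1.966    0.1548    0.0946    0.1923
  solve Keq expr → x = 0.07497; check Q = 471.7
Then change container volume by factor 1.5 (V_new/V_old).
Step 2:
                  J         A         C         B
  I           1.311    0.1032   0.06306    0.1282
  C         0.02162   0.02162   0.03243  -0.02162
  E           1.332    0.1248   0.09549    0.1066
  solve Keq expr → x = -0.01081; check Q = 471.7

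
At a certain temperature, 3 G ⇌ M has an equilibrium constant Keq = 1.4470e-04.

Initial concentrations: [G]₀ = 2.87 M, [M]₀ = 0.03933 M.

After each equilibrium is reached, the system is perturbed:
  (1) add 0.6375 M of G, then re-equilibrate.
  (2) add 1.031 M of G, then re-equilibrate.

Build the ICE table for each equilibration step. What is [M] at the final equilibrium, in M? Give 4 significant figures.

[M]_eq = 0.01421 M

Q₀ = 0.001664 vs Keq = 1.4470e-04 ⇒ Q>K, reverse
Step 1:
                  G         M
  I            2.87   0.03933
  C          0.1065  -0.03551
  E           2.977  0.003816
  solve Keq expr → x = -0.03551; check Q = 1.4470e-04
Then add 0.6375 M of G.
Step 2:
                  G         M
  I           3.614  0.003816
  C       -0.008893  0.002964
  E           3.605   0.00678
  solve Keq expr → x = 0.002964; check Q = 1.4470e-04
Then add 1.031 M of G.
Step 3:
                  G         M
  I           4.636   0.00678
  C         -0.0223  0.007432
  E           4.614   0.01421
  solve Keq expr → x = 0.007432; check Q = 1.4470e-04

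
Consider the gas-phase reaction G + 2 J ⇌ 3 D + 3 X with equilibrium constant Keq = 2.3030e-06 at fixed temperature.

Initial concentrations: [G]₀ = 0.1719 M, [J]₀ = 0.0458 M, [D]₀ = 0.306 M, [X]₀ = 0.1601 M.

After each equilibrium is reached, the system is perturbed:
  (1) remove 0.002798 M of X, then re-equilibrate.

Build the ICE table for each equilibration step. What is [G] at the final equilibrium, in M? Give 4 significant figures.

Q₀ = 0.3261 vs Keq = 2.3030e-06 ⇒ Q>K, reverse
Step 1:
                  G         J         D         X
  Initial    0.1719    0.0458     0.306    0.1601
  Change     0.0488    0.0976   -0.1464   -0.1464
  Equil      0.2207    0.1434    0.1596    0.0137
  solve Keq expr → x = -0.0488; check Q = 2.3030e-06
Then remove 0.002798 M of X.
Step 2:
                  G         J         D         X
  Initial    0.2207    0.1434    0.1596    0.0109
  Change  -8.2306e-04 -0.001646  0.002469  0.002469
  Equil      0.2199    0.1418    0.1621   0.01337
  solve Keq expr → x = 8.2306e-04; check Q = 2.3030e-06

[G]_eq = 0.2199 M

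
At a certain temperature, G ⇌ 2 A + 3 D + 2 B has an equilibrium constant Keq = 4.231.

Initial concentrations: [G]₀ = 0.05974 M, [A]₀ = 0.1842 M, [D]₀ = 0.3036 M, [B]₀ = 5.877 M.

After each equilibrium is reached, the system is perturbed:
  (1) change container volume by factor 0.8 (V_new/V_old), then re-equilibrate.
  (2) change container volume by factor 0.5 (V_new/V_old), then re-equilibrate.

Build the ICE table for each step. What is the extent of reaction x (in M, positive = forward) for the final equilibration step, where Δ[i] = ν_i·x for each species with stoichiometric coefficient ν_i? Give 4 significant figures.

Q₀ = 0.5489 vs Keq = 4.231 ⇒ Q<K, forward
Step 1:
                    G           A           D           B
  init        0.05974      0.1842      0.3036       5.877
  Δ          -0.02975      0.0595     0.08925      0.0595
  eq          0.02999      0.2437      0.3928       5.936
  solve Keq expr → x = 0.02975; check Q = 4.231
Then change container volume by factor 0.8 (V_new/V_old).
Step 2:
                    G           A           D           B
  init        0.03749      0.3046      0.4911       7.421
  Δ           0.02423    -0.04846    -0.07269    -0.04846
  eq          0.06172      0.2562      0.4184       7.372
  solve Keq expr → x = -0.02423; check Q = 4.231
Then change container volume by factor 0.5 (V_new/V_old).
Step 3:
                    G           A           D           B
  init         0.1234      0.5123      0.8367       14.74
  Δ            0.1326     -0.2652     -0.3978     -0.2652
  eq            0.256      0.2471       0.439       14.48
  solve Keq expr → x = -0.1326; check Q = 4.231

x = -0.1326 M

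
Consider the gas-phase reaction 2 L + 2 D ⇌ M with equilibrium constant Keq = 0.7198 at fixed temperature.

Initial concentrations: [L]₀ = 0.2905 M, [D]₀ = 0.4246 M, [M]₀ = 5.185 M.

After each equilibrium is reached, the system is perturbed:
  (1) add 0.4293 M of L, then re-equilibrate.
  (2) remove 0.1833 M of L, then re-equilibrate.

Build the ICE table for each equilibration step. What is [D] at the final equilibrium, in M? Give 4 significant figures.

Q₀ = 340.8 vs Keq = 0.7198 ⇒ Q>K, reverse
Step 1:
                    L           D           M
  init         0.2905      0.4246       5.185
  Δ             1.231       1.231     -0.6156
  eq            1.522       1.656       4.569
  solve Keq expr → x = -0.6156; check Q = 0.7198
Then add 0.4293 M of L.
Step 2:
                    L           D           M
  init          1.951       1.656       4.569
  Δ           -0.2006     -0.2006      0.1003
  eq             1.75       1.455        4.67
  solve Keq expr → x = 0.1003; check Q = 0.7198
Then remove 0.1833 M of L.
Step 3:
                    L           D           M
  init          1.567       1.455        4.67
  Δ           0.08229     0.08229    -0.04115
  eq            1.649       1.537       4.629
  solve Keq expr → x = -0.04115; check Q = 0.7198

[D]_eq = 1.537 M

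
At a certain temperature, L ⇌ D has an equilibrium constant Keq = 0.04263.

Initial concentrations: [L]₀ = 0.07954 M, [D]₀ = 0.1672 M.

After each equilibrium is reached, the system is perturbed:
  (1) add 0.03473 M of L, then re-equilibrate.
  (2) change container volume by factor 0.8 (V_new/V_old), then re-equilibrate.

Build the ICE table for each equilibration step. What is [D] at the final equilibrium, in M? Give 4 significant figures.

Q₀ = 2.102 vs Keq = 0.04263 ⇒ Q>K, reverse
Step 1:
                    L           D
  init        0.07954      0.1672
  Δ            0.1571     -0.1571
  eq           0.2367     0.01009
  solve Keq expr → x = -0.1571; check Q = 0.04263
Then add 0.03473 M of L.
Step 2:
                    L           D
  init         0.2714     0.01009
  Δ          -0.00142     0.00142
  eq             0.27     0.01151
  solve Keq expr → x = 0.00142; check Q = 0.04263
Then change container volume by factor 0.8 (V_new/V_old).
Step 3:
                    L           D
  init         0.3375     0.01439
  Δ                 0           0
  eq           0.3375     0.01439
  solve Keq expr → x = 0; check Q = 0.04263

[D]_eq = 0.01439 M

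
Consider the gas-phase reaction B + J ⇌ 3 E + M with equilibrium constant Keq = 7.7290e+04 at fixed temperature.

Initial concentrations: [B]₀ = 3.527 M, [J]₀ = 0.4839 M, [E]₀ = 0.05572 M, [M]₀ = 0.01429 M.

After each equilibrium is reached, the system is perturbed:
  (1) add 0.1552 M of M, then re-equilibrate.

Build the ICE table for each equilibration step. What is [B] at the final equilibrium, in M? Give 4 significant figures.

[B]_eq = 3.043 M

Q₀ = 1.4485e-06 vs Keq = 7.7290e+04 ⇒ Q<K, forward
Step 1:
                    B           J           E           M
  Initial       3.527      0.4839     0.05572     0.01429
  Change      -0.4839     -0.4839       1.452      0.4839
  Equil         3.043  7.2549e-06       1.507      0.4982
  solve Keq expr → x = 0.4839; check Q = 7.7290e+04
Then add 0.1552 M of M.
Step 2:
                    B           J           E           M
  Initial       3.043  7.2549e-06       1.507      0.6534
  Change   2.2600e-06  2.2600e-06 -6.7799e-06 -2.2600e-06
  Equil         3.043  9.5149e-06       1.507      0.6534
  solve Keq expr → x = -2.2600e-06; check Q = 7.7290e+04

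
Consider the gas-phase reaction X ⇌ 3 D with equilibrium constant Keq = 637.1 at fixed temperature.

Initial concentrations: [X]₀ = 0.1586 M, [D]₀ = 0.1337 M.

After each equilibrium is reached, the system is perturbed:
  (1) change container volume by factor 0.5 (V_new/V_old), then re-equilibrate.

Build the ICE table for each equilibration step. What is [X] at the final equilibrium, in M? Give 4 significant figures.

Q₀ = 0.01507 vs Keq = 637.1 ⇒ Q<K, forward
Step 1:
                  X         D
  Initial    0.1586    0.1337
  Change    -0.1582    0.4747
  Equil   3.5354e-04    0.6084
  solve Keq expr → x = 0.1582; check Q = 637.1
Then change container volume by factor 0.5 (V_new/V_old).
Step 2:
                  X         D
  Initial 7.0709e-04     1.217
  Change   0.002078 -0.006234
  Equil    0.002785     1.211
  solve Keq expr → x = -0.002078; check Q = 637.1

[X]_eq = 0.002785 M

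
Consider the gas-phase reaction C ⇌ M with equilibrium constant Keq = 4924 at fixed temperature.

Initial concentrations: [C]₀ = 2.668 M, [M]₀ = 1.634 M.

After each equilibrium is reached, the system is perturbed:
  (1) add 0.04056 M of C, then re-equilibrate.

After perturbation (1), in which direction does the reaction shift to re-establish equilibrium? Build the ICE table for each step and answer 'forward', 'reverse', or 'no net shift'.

Direction: forward

Q₀ = 0.6124 vs Keq = 4924 ⇒ Q<K, forward
Step 1:
                    C           M
  I             2.668       1.634
  C            -2.667       2.667
  E        8.7350e-04       4.301
  solve Keq expr → x = 2.667; check Q = 4924
Then add 0.04056 M of C.
Step 2:
                    C           M
  I           0.04143       4.301
  C          -0.04055     0.04055
  E        8.8174e-04       4.342
  solve Keq expr → x = 0.04055; check Q = 4924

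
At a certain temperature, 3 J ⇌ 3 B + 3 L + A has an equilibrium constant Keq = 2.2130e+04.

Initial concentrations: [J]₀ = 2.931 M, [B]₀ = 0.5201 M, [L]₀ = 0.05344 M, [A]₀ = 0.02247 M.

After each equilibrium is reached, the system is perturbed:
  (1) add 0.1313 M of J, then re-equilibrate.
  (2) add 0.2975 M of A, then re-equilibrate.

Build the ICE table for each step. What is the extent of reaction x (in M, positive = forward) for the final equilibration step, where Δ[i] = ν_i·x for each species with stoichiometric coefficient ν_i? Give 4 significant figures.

Q₀ = 1.9161e-08 vs Keq = 2.2130e+04 ⇒ Q<K, forward
Step 1:
                   J          B          L          A
  Initial      2.931     0.5201    0.05344    0.02247
  Change      -2.638      2.638      2.638     0.8795
  Equil       0.2926      3.159      2.692     0.9019
  solve Keq expr → x = 0.8795; check Q = 2.2130e+04
Then add 0.1313 M of J.
Step 2:
                   J          B          L          A
  Initial     0.4239      3.159      2.692     0.9019
  Change     -0.1056     0.1056     0.1056    0.03521
  Equil       0.3183      3.264      2.797     0.9371
  solve Keq expr → x = 0.03521; check Q = 2.2130e+04
Then add 0.2975 M of A.
Step 3:
                   J          B          L          A
  Initial     0.3183      3.264      2.797      1.235
  Change     0.02428   -0.02428   -0.02428  -0.008094
  Equil       0.3426       3.24      2.773      1.227
  solve Keq expr → x = -0.008094; check Q = 2.2130e+04

x = -0.008094 M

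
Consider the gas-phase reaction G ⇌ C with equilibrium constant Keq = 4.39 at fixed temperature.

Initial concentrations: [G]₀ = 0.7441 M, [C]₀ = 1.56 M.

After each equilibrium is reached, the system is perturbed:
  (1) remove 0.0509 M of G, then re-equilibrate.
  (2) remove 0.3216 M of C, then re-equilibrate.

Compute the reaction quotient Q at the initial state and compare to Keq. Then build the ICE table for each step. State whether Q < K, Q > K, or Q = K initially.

Q₀ = 2.096; Q < K (proceeds forward)

Q₀ = 2.096 vs Keq = 4.39 ⇒ Q<K, forward
Step 1:
                    G           C
  Initial      0.7441        1.56
  Change      -0.3166      0.3166
  Equil        0.4275       1.877
  solve Keq expr → x = 0.3166; check Q = 4.39
Then remove 0.0509 M of G.
Step 2:
                    G           C
  Initial      0.3766       1.877
  Change      0.04146    -0.04146
  Equil         0.418       1.835
  solve Keq expr → x = -0.04146; check Q = 4.39
Then remove 0.3216 M of C.
Step 3:
                    G           C
  Initial       0.418       1.514
  Change     -0.05967     0.05967
  Equil        0.3584       1.573
  solve Keq expr → x = 0.05967; check Q = 4.39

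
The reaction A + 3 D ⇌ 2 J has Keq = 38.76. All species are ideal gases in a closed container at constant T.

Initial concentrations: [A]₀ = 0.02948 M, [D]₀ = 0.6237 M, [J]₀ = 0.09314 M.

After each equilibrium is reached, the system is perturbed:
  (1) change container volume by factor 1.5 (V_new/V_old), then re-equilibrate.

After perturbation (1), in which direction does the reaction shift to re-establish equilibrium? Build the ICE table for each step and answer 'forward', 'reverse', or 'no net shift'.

Q₀ = 1.213 vs Keq = 38.76 ⇒ Q<K, forward
Step 1:
                  A         D         J
  Initial   0.02948    0.6237   0.09314
  Change   -0.02612  -0.07835   0.05224
  Equil    0.003362    0.5453    0.1454
  solve Keq expr → x = 0.02612; check Q = 38.76
Then change container volume by factor 1.5 (V_new/V_old).
Step 2:
                  A         D         J
  Initial  0.002241    0.3636   0.09692
  Change   0.002133  0.006398 -0.004265
  Equil    0.004374      0.37   0.09265
  solve Keq expr → x = -0.002133; check Q = 38.76

Direction: reverse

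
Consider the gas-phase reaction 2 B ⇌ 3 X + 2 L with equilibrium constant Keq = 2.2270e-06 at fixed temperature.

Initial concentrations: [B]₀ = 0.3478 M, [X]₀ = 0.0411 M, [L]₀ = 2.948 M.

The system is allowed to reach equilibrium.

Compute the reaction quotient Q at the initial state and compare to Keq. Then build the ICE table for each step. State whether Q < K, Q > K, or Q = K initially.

Q₀ = 0.004988; Q > K (proceeds reverse)

Q₀ = 0.004988 vs Keq = 2.2270e-06 ⇒ Q>K, reverse
Step 1:
                    B           X           L
  I            0.3478      0.0411       2.948
  C           0.02519    -0.03779    -0.02519
  E             0.373     0.00331       2.923
  solve Keq expr → x = -0.0126; check Q = 2.2270e-06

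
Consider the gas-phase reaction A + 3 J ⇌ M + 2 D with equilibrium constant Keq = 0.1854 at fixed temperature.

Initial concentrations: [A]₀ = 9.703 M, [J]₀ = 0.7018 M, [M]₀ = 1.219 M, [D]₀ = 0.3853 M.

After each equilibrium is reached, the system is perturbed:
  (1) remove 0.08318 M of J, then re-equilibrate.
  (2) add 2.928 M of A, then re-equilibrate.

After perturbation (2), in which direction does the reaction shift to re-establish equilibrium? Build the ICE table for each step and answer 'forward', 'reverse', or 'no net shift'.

Direction: forward

Q₀ = 0.05396 vs Keq = 0.1854 ⇒ Q<K, forward
Step 1:
                    A           J           M           D
  init          9.703      0.7018       1.219      0.3853
  Δ          -0.05024     -0.1507     0.05024      0.1005
  eq            9.653      0.5511       1.269      0.4858
  solve Keq expr → x = 0.05024; check Q = 0.1854
Then remove 0.08318 M of J.
Step 2:
                    A           J           M           D
  init          9.653      0.4679       1.269      0.4858
  Δ           0.01774     0.05323    -0.01774    -0.03549
  eq            9.671      0.5211       1.251      0.4503
  solve Keq expr → x = -0.01774; check Q = 0.1854
Then add 2.928 M of A.
Step 3:
                    A           J           M           D
  init           12.6      0.5211       1.251      0.4503
  Δ         -0.009674    -0.02902    0.009674     0.01935
  eq            12.59      0.4921       1.261      0.4696
  solve Keq expr → x = 0.009674; check Q = 0.1854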